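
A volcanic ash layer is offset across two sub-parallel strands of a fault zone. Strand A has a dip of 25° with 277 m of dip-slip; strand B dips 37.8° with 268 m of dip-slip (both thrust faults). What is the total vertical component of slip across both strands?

281 m

throw_A = 277 × sin(25°) = 117.1 m
throw_B = 268 × sin(37.8°) = 164.3 m
total = 117.1 + 164.3 = 281 m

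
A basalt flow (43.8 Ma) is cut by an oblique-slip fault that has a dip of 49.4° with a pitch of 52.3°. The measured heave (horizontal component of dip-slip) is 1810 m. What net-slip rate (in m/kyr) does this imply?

0.0803 m/kyr

dip-slip = heave / cos(dip) = 1810 / cos(49.4°) = 2781 m
net slip = dip-slip / sin(rake) = 2781 / sin(52.3°) = 3515 m
rate = 3515 m / 43.8 Ma = 0.0000803 m/yr = 0.0803 m/kyr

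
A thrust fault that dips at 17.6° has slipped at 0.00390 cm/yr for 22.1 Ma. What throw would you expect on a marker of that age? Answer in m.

261 m

dip-slip = rate × time = 0.00390 cm/yr × 22.1 Ma = 861.9 m
throw = dip-slip × sin(dip) = 861.9 × sin(17.6°) = 261 m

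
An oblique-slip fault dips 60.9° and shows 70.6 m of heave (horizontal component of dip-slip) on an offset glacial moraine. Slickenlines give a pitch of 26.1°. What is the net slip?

dip-slip = heave / cos(dip) = 70.6 / cos(60.9°) = 145.2 m
net slip = dip-slip / sin(rake) = 145.2 / sin(26.1°) = 330 m

330 m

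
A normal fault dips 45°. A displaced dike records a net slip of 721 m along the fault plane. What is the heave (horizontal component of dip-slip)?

510 m

heave = dip-slip × cos(dip) = 721 m × cos(45°) = 510 m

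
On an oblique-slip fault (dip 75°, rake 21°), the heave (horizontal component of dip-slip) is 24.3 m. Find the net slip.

dip-slip = heave / cos(dip) = 24.3 / cos(75°) = 93.89 m
net slip = dip-slip / sin(rake) = 93.89 / sin(21°) = 262 m

262 m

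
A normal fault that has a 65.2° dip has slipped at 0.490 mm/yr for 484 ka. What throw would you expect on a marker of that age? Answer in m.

215 m

dip-slip = rate × time = 0.490 mm/yr × 484 ka = 237.2 m
throw = dip-slip × sin(dip) = 237.2 × sin(65.2°) = 215 m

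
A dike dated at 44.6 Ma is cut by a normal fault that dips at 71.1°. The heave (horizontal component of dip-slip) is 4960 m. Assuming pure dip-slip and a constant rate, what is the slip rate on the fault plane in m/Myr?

343 m/Myr

dip-slip = heave / cos(dip) = 4960 m / cos(71.1°) = 15310 m
rate = 15310 m / 44.6 Ma = 0.000343 m/yr = 343 m/Myr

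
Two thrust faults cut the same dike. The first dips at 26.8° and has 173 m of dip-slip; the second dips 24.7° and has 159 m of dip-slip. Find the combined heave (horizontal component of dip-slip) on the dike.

heave_A = 173 × cos(26.8°) = 154.4 m
heave_B = 159 × cos(24.7°) = 144.5 m
total = 154.4 + 144.5 = 299 m

299 m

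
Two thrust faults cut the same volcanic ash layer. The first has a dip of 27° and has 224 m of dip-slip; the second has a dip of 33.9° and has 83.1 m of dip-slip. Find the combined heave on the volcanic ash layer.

heave_A = 224 × cos(27°) = 199.6 m
heave_B = 83.1 × cos(33.9°) = 68.97 m
total = 199.6 + 68.97 = 269 m

269 m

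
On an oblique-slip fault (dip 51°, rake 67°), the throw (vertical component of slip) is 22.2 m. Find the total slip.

31 m

dip-slip = throw / sin(dip) = 22.2 / sin(51°) = 28.57 m
net slip = dip-slip / sin(rake) = 28.57 / sin(67°) = 31 m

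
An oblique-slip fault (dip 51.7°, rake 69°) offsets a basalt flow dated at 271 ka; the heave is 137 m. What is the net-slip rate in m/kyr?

dip-slip = heave / cos(dip) = 137 / cos(51.7°) = 221 m
net slip = dip-slip / sin(rake) = 221 / sin(69°) = 236.8 m
rate = 236.8 m / 271 ka = 0.000874 m/yr = 0.874 m/kyr

0.874 m/kyr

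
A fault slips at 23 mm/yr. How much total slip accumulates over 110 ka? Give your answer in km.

slip = rate × time = 23 mm/yr × 110 ka = 2530 m = 2.53 km

2.53 km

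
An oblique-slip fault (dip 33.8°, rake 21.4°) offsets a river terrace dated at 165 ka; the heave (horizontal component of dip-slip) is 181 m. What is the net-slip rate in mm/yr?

3.62 mm/yr

dip-slip = heave / cos(dip) = 181 / cos(33.8°) = 217.8 m
net slip = dip-slip / sin(rake) = 217.8 / sin(21.4°) = 597 m
rate = 597 m / 165 ka = 0.00362 m/yr = 3.62 mm/yr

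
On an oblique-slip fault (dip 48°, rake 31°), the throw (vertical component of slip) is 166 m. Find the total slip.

434 m

dip-slip = throw / sin(dip) = 166 / sin(48°) = 223.4 m
net slip = dip-slip / sin(rake) = 223.4 / sin(31°) = 434 m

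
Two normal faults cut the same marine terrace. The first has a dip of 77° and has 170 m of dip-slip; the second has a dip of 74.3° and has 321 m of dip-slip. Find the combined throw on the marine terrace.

475 m

throw_A = 170 × sin(77°) = 165.6 m
throw_B = 321 × sin(74.3°) = 309 m
total = 165.6 + 309 = 475 m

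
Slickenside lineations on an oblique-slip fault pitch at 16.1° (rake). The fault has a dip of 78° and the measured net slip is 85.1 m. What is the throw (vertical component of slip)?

dip-slip = net slip × sin(rake) = 85.1 m × sin(16.1°) = 23.60 m
throw = dip-slip × sin(dip) = 23.60 × sin(78°) = 23.1 m

23.1 m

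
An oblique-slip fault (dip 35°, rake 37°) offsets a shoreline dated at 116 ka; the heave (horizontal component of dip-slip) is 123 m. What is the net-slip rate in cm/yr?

0.215 cm/yr

dip-slip = heave / cos(dip) = 123 / cos(35°) = 150.2 m
net slip = dip-slip / sin(rake) = 150.2 / sin(37°) = 249.5 m
rate = 249.5 m / 116 ka = 0.00215 m/yr = 0.215 cm/yr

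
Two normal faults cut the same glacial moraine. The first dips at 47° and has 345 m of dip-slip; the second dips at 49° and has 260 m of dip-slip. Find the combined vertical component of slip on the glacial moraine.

throw_A = 345 × sin(47°) = 252.3 m
throw_B = 260 × sin(49°) = 196.2 m
total = 252.3 + 196.2 = 449 m

449 m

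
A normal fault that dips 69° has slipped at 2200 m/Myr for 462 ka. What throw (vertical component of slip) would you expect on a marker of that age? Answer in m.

dip-slip = rate × time = 2200 m/Myr × 462 ka = 1016 m
throw = dip-slip × sin(dip) = 1016 × sin(69°) = 949 m

949 m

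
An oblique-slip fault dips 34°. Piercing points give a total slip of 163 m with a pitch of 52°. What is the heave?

dip-slip = net slip × sin(rake) = 163 m × sin(52°) = 128.4 m
heave = dip-slip × cos(dip) = 128.4 × cos(34°) = 106 m

106 m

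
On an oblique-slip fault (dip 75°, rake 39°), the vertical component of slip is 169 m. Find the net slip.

278 m

dip-slip = throw / sin(dip) = 169 / sin(75°) = 175 m
net slip = dip-slip / sin(rake) = 175 / sin(39°) = 278 m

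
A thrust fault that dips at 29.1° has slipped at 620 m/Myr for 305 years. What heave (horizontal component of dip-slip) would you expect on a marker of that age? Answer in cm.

16.5 cm

dip-slip = rate × time = 620 m/Myr × 305 years = 0.1891 m
heave = dip-slip × cos(dip) = 0.1891 × cos(29.1°) = 0.165 m = 16.5 cm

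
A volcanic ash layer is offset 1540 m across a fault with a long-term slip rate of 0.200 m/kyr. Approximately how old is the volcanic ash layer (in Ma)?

age = offset / rate = 1540 m / (0.200 m/kyr) = 7.7e+06 yr = 7.70 Ma

7.70 Ma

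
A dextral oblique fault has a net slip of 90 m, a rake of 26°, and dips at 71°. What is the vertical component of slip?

37.3 m

dip-slip = net slip × sin(rake) = 90 m × sin(26°) = 39.45 m
throw = dip-slip × sin(dip) = 39.45 × sin(71°) = 37.3 m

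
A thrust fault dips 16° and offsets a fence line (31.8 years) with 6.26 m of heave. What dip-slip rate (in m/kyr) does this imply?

205 m/kyr

dip-slip = heave / cos(dip) = 6.26 m / cos(16°) = 6.512 m
rate = 6.512 m / 31.8 years = 0.205 m/yr = 205 m/kyr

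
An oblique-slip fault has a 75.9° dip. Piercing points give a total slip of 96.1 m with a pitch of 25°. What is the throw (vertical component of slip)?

39.4 m

dip-slip = net slip × sin(rake) = 96.1 m × sin(25°) = 40.61 m
throw = dip-slip × sin(dip) = 40.61 × sin(75.9°) = 39.4 m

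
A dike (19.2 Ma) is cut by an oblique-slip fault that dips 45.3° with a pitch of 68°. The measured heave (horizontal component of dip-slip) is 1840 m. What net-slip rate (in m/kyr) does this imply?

dip-slip = heave / cos(dip) = 1840 / cos(45.3°) = 2616 m
net slip = dip-slip / sin(rake) = 2616 / sin(68°) = 2821 m
rate = 2821 m / 19.2 Ma = 0.000147 m/yr = 0.147 m/kyr

0.147 m/kyr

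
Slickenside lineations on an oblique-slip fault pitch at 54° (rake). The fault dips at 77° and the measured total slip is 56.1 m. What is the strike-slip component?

33 m

strike-slip = net slip × cos(rake) = 56.1 m × cos(54°) = 33 m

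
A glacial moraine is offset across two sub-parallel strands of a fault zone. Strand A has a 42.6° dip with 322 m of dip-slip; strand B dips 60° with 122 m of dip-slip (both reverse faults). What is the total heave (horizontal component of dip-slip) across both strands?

heave_A = 322 × cos(42.6°) = 237 m
heave_B = 122 × cos(60°) = 61 m
total = 237 + 61 = 298 m

298 m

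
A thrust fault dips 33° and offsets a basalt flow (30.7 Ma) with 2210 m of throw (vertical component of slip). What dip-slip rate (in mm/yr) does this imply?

dip-slip = throw / sin(dip) = 2210 m / sin(33°) = 4058 m
rate = 4058 m / 30.7 Ma = 0.000132 m/yr = 0.132 mm/yr

0.132 mm/yr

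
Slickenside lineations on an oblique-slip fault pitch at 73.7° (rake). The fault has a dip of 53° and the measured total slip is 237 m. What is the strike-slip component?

strike-slip = net slip × cos(rake) = 237 m × cos(73.7°) = 66.5 m

66.5 m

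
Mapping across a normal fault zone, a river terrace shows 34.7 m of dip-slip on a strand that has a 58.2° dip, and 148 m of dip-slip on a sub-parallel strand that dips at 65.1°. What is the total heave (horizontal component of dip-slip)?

heave_A = 34.7 × cos(58.2°) = 18.29 m
heave_B = 148 × cos(65.1°) = 62.31 m
total = 18.29 + 62.31 = 80.6 m

80.6 m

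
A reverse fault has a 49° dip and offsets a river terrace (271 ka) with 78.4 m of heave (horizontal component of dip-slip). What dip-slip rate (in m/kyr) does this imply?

0.441 m/kyr

dip-slip = heave / cos(dip) = 78.4 m / cos(49°) = 119.5 m
rate = 119.5 m / 271 ka = 0.000441 m/yr = 0.441 m/kyr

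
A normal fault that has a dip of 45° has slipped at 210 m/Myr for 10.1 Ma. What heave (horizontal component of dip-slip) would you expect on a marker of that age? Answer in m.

dip-slip = rate × time = 210 m/Myr × 10.1 Ma = 2121 m
heave = dip-slip × cos(dip) = 2121 × cos(45°) = 1500 m

1500 m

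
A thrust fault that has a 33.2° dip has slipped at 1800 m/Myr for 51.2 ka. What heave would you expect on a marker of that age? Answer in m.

dip-slip = rate × time = 1800 m/Myr × 51.2 ka = 92.16 m
heave = dip-slip × cos(dip) = 92.16 × cos(33.2°) = 77.1 m

77.1 m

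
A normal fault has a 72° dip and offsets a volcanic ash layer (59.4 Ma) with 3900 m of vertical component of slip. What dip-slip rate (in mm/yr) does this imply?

0.0690 mm/yr

dip-slip = throw / sin(dip) = 3900 m / sin(72°) = 4101 m
rate = 4101 m / 59.4 Ma = 0.0000690 m/yr = 0.0690 mm/yr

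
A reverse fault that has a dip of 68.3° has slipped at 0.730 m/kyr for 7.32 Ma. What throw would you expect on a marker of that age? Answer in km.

4.96 km

dip-slip = rate × time = 0.730 m/kyr × 7.32 Ma = 5344 m
throw = dip-slip × sin(dip) = 5344 × sin(68.3°) = 4960 m = 4.96 km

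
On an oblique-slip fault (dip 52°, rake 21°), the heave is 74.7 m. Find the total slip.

339 m

dip-slip = heave / cos(dip) = 74.7 / cos(52°) = 121.3 m
net slip = dip-slip / sin(rake) = 121.3 / sin(21°) = 339 m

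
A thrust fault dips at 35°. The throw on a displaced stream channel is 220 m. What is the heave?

heave = throw / tan(dip) = 220 / tan(35°) = 314 m

314 m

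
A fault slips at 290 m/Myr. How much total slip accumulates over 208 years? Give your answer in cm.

slip = rate × time = 290 m/Myr × 208 years = 0.0603 m = 6.03 cm

6.03 cm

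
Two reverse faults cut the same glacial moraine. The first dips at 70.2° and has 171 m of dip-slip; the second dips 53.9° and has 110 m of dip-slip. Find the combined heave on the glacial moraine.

heave_A = 171 × cos(70.2°) = 57.92 m
heave_B = 110 × cos(53.9°) = 64.81 m
total = 57.92 + 64.81 = 123 m

123 m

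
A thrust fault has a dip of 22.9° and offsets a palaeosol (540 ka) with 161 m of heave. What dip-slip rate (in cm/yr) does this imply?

0.0324 cm/yr

dip-slip = heave / cos(dip) = 161 m / cos(22.9°) = 174.8 m
rate = 174.8 m / 540 ka = 0.000324 m/yr = 0.0324 cm/yr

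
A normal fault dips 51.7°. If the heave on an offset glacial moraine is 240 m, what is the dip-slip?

387 m

dip-slip = heave / cos(dip) = 240 / cos(51.7°) = 387 m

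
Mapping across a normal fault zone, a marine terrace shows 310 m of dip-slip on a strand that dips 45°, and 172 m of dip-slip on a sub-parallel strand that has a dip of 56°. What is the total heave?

heave_A = 310 × cos(45°) = 219.2 m
heave_B = 172 × cos(56°) = 96.18 m
total = 219.2 + 96.18 = 315 m

315 m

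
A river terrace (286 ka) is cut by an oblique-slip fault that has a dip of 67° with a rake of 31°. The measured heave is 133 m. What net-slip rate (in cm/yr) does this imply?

dip-slip = heave / cos(dip) = 133 / cos(67°) = 340.4 m
net slip = dip-slip / sin(rake) = 340.4 / sin(31°) = 660.9 m
rate = 660.9 m / 286 ka = 0.00231 m/yr = 0.231 cm/yr

0.231 cm/yr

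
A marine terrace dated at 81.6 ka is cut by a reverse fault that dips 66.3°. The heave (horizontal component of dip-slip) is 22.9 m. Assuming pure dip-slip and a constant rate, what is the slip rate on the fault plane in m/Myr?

698 m/Myr

dip-slip = heave / cos(dip) = 22.9 m / cos(66.3°) = 56.97 m
rate = 56.97 m / 81.6 ka = 0.000698 m/yr = 698 m/Myr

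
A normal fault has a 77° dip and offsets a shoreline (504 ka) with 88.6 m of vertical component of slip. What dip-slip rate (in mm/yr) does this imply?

0.180 mm/yr

dip-slip = throw / sin(dip) = 88.6 m / sin(77°) = 90.93 m
rate = 90.93 m / 504 ka = 0.000180 m/yr = 0.180 mm/yr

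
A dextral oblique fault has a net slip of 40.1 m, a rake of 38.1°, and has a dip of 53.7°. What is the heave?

14.6 m

dip-slip = net slip × sin(rake) = 40.1 m × sin(38.1°) = 24.74 m
heave = dip-slip × cos(dip) = 24.74 × cos(53.7°) = 14.6 m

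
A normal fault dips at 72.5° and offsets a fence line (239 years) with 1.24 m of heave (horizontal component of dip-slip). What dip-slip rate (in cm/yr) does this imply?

dip-slip = heave / cos(dip) = 1.24 m / cos(72.5°) = 4.124 m
rate = 4.124 m / 239 years = 0.0173 m/yr = 1.73 cm/yr

1.73 cm/yr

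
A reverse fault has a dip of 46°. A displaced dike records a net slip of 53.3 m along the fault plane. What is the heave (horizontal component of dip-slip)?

heave = dip-slip × cos(dip) = 53.3 m × cos(46°) = 37 m

37 m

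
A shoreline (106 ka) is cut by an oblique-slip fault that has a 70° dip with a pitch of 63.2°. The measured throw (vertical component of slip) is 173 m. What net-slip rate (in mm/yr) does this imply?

1.95 mm/yr

dip-slip = throw / sin(dip) = 173 / sin(70°) = 184.1 m
net slip = dip-slip / sin(rake) = 184.1 / sin(63.2°) = 206.3 m
rate = 206.3 m / 106 ka = 0.00195 m/yr = 1.95 mm/yr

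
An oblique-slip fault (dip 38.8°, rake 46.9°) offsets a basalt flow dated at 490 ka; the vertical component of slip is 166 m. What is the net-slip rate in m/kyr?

0.740 m/kyr

dip-slip = throw / sin(dip) = 166 / sin(38.8°) = 264.9 m
net slip = dip-slip / sin(rake) = 264.9 / sin(46.9°) = 362.8 m
rate = 362.8 m / 490 ka = 0.000740 m/yr = 0.740 m/kyr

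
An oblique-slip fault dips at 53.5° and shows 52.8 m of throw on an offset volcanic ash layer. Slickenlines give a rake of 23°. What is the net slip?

dip-slip = throw / sin(dip) = 52.8 / sin(53.5°) = 65.68 m
net slip = dip-slip / sin(rake) = 65.68 / sin(23°) = 168 m

168 m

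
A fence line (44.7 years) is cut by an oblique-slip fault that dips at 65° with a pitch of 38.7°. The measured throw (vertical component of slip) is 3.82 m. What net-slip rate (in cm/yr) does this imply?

15.1 cm/yr

dip-slip = throw / sin(dip) = 3.82 / sin(65°) = 4.215 m
net slip = dip-slip / sin(rake) = 4.215 / sin(38.7°) = 6.741 m
rate = 6.741 m / 44.7 years = 0.151 m/yr = 15.1 cm/yr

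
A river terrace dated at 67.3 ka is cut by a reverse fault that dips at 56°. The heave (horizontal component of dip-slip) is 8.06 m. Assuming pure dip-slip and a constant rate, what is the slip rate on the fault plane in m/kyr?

0.214 m/kyr

dip-slip = heave / cos(dip) = 8.06 m / cos(56°) = 14.41 m
rate = 14.41 m / 67.3 ka = 0.000214 m/yr = 0.214 m/kyr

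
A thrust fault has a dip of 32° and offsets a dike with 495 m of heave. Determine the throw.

throw = heave × tan(dip) = 495 × tan(32°) = 309 m

309 m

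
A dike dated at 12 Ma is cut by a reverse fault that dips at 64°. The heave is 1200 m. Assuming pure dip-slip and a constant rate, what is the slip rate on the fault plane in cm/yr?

0.0228 cm/yr

dip-slip = heave / cos(dip) = 1200 m / cos(64°) = 2737 m
rate = 2737 m / 12 Ma = 0.000228 m/yr = 0.0228 cm/yr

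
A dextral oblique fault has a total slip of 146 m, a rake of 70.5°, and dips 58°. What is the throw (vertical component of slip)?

117 m

dip-slip = net slip × sin(rake) = 146 m × sin(70.5°) = 137.6 m
throw = dip-slip × sin(dip) = 137.6 × sin(58°) = 117 m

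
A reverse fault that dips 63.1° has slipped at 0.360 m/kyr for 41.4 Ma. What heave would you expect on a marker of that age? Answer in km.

6.74 km

dip-slip = rate × time = 0.360 m/kyr × 41.4 Ma = 14900 m
heave = dip-slip × cos(dip) = 14900 × cos(63.1°) = 6740 m = 6.74 km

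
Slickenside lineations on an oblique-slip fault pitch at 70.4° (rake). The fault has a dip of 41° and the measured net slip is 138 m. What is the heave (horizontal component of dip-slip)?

98.1 m

dip-slip = net slip × sin(rake) = 138 m × sin(70.4°) = 130 m
heave = dip-slip × cos(dip) = 130 × cos(41°) = 98.1 m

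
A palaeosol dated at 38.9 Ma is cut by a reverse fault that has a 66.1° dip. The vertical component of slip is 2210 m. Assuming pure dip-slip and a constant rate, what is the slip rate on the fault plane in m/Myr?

62.1 m/Myr

dip-slip = throw / sin(dip) = 2210 m / sin(66.1°) = 2417 m
rate = 2417 m / 38.9 Ma = 0.0000621 m/yr = 62.1 m/Myr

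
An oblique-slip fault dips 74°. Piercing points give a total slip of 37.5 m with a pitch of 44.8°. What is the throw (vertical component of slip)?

25.4 m

dip-slip = net slip × sin(rake) = 37.5 m × sin(44.8°) = 26.42 m
throw = dip-slip × sin(dip) = 26.42 × sin(74°) = 25.4 m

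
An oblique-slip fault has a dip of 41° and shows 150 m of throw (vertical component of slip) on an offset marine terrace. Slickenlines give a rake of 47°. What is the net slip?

dip-slip = throw / sin(dip) = 150 / sin(41°) = 228.6 m
net slip = dip-slip / sin(rake) = 228.6 / sin(47°) = 313 m

313 m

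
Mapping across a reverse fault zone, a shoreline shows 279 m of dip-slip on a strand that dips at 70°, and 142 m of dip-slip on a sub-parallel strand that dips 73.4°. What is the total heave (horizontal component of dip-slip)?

136 m

heave_A = 279 × cos(70°) = 95.42 m
heave_B = 142 × cos(73.4°) = 40.57 m
total = 95.42 + 40.57 = 136 m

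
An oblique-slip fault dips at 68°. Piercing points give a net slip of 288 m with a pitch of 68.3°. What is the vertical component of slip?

dip-slip = net slip × sin(rake) = 288 m × sin(68.3°) = 267.6 m
throw = dip-slip × sin(dip) = 267.6 × sin(68°) = 248 m

248 m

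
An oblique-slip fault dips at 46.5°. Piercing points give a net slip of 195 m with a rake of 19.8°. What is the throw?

47.9 m

dip-slip = net slip × sin(rake) = 195 m × sin(19.8°) = 66.05 m
throw = dip-slip × sin(dip) = 66.05 × sin(46.5°) = 47.9 m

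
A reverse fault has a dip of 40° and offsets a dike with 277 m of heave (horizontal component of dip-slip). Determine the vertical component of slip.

232 m

throw = heave × tan(dip) = 277 × tan(40°) = 232 m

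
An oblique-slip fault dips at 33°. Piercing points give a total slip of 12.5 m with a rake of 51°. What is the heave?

8.15 m

dip-slip = net slip × sin(rake) = 12.5 m × sin(51°) = 9.714 m
heave = dip-slip × cos(dip) = 9.714 × cos(33°) = 8.15 m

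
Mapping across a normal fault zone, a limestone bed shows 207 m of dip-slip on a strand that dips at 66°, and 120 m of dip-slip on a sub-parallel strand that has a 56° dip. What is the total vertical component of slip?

289 m

throw_A = 207 × sin(66°) = 189.1 m
throw_B = 120 × sin(56°) = 99.48 m
total = 189.1 + 99.48 = 289 m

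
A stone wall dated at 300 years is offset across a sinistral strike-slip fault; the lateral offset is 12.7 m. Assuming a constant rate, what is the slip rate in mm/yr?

rate = 12.7 m / 300 years = 0.0423 m/yr = 42.3 mm/yr

42.3 mm/yr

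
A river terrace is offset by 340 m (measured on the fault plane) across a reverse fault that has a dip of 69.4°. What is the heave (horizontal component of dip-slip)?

120 m

heave = dip-slip × cos(dip) = 340 m × cos(69.4°) = 120 m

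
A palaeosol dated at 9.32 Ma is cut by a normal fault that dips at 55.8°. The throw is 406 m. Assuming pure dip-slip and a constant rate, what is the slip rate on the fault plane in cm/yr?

0.00527 cm/yr

dip-slip = throw / sin(dip) = 406 m / sin(55.8°) = 490.9 m
rate = 490.9 m / 9.32 Ma = 0.0000527 m/yr = 0.00527 cm/yr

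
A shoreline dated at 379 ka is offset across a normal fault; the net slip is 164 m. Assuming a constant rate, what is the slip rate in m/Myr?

rate = 164 m / 379 ka = 0.000433 m/yr = 433 m/Myr

433 m/Myr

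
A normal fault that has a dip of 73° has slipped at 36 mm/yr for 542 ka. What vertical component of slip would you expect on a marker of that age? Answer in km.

18.7 km

dip-slip = rate × time = 36 mm/yr × 542 ka = 19510 m
throw = dip-slip × sin(dip) = 19510 × sin(73°) = 18700 m = 18.7 km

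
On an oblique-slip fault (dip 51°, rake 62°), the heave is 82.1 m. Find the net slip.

148 m

dip-slip = heave / cos(dip) = 82.1 / cos(51°) = 130.5 m
net slip = dip-slip / sin(rake) = 130.5 / sin(62°) = 148 m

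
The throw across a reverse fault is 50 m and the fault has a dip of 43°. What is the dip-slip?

dip-slip = throw / sin(dip) = 50 / sin(43°) = 73.3 m

73.3 m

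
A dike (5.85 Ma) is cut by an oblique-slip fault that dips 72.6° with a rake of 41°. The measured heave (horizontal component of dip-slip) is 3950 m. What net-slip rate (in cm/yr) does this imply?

0.344 cm/yr

dip-slip = heave / cos(dip) = 3950 / cos(72.6°) = 13210 m
net slip = dip-slip / sin(rake) = 13210 / sin(41°) = 20130 m
rate = 20130 m / 5.85 Ma = 0.00344 m/yr = 0.344 cm/yr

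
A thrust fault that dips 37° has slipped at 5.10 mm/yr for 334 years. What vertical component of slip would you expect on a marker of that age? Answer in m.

1.03 m

dip-slip = rate × time = 5.10 mm/yr × 334 years = 1.703 m
throw = dip-slip × sin(dip) = 1.703 × sin(37°) = 1.03 m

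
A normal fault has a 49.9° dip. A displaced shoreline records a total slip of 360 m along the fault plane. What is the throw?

throw = dip-slip × sin(dip) = 360 m × sin(49.9°) = 275 m

275 m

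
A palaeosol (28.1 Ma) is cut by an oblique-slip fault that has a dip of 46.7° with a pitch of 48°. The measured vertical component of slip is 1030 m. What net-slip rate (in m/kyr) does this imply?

0.0678 m/kyr

dip-slip = throw / sin(dip) = 1030 / sin(46.7°) = 1415 m
net slip = dip-slip / sin(rake) = 1415 / sin(48°) = 1904 m
rate = 1904 m / 28.1 Ma = 0.0000678 m/yr = 0.0678 m/kyr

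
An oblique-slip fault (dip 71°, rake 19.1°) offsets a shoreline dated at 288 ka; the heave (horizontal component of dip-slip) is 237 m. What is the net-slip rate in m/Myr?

dip-slip = heave / cos(dip) = 237 / cos(71°) = 728 m
net slip = dip-slip / sin(rake) = 728 / sin(19.1°) = 2225 m
rate = 2225 m / 288 ka = 0.00772 m/yr = 7720 m/Myr

7720 m/Myr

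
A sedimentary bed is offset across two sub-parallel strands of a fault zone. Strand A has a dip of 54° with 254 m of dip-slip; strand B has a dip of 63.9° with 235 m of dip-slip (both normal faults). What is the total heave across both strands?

253 m

heave_A = 254 × cos(54°) = 149.3 m
heave_B = 235 × cos(63.9°) = 103.4 m
total = 149.3 + 103.4 = 253 m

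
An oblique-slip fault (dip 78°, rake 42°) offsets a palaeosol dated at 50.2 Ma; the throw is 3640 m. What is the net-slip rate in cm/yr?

0.0111 cm/yr

dip-slip = throw / sin(dip) = 3640 / sin(78°) = 3721 m
net slip = dip-slip / sin(rake) = 3721 / sin(42°) = 5561 m
rate = 5561 m / 50.2 Ma = 0.000111 m/yr = 0.0111 cm/yr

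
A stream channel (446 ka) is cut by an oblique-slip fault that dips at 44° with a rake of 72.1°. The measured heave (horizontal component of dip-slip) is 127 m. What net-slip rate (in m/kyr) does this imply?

0.416 m/kyr

dip-slip = heave / cos(dip) = 127 / cos(44°) = 176.6 m
net slip = dip-slip / sin(rake) = 176.6 / sin(72.1°) = 185.5 m
rate = 185.5 m / 446 ka = 0.000416 m/yr = 0.416 m/kyr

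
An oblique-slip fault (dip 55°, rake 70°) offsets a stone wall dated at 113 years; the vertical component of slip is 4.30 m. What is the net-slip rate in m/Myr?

dip-slip = throw / sin(dip) = 4.30 / sin(55°) = 5.249 m
net slip = dip-slip / sin(rake) = 5.249 / sin(70°) = 5.586 m
rate = 5.586 m / 113 years = 0.0494 m/yr = 49400 m/Myr

49400 m/Myr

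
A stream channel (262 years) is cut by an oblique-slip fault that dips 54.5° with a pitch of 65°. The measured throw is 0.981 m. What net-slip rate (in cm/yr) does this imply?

dip-slip = throw / sin(dip) = 0.981 / sin(54.5°) = 1.205 m
net slip = dip-slip / sin(rake) = 1.205 / sin(65°) = 1.330 m
rate = 1.330 m / 262 years = 0.00507 m/yr = 0.507 cm/yr

0.507 cm/yr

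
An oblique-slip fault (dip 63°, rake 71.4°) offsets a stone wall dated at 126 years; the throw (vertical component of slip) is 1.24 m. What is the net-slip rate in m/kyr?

dip-slip = throw / sin(dip) = 1.24 / sin(63°) = 1.392 m
net slip = dip-slip / sin(rake) = 1.392 / sin(71.4°) = 1.468 m
rate = 1.468 m / 126 years = 0.0117 m/yr = 11.7 m/kyr

11.7 m/kyr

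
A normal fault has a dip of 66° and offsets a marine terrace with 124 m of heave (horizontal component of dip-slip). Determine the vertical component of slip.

throw = heave × tan(dip) = 124 × tan(66°) = 279 m

279 m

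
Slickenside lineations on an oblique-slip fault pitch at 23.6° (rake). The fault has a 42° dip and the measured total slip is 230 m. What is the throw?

61.6 m

dip-slip = net slip × sin(rake) = 230 m × sin(23.6°) = 92.08 m
throw = dip-slip × sin(dip) = 92.08 × sin(42°) = 61.6 m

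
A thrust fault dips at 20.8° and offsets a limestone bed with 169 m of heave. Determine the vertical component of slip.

throw = heave × tan(dip) = 169 × tan(20.8°) = 64.2 m

64.2 m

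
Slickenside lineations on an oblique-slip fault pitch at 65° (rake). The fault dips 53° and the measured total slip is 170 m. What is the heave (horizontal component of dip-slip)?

dip-slip = net slip × sin(rake) = 170 m × sin(65°) = 154.1 m
heave = dip-slip × cos(dip) = 154.1 × cos(53°) = 92.7 m

92.7 m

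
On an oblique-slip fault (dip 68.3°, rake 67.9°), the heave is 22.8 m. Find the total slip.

66.6 m

dip-slip = heave / cos(dip) = 22.8 / cos(68.3°) = 61.66 m
net slip = dip-slip / sin(rake) = 61.66 / sin(67.9°) = 66.6 m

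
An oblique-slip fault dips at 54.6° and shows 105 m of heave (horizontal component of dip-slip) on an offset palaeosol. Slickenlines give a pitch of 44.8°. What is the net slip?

dip-slip = heave / cos(dip) = 105 / cos(54.6°) = 181.3 m
net slip = dip-slip / sin(rake) = 181.3 / sin(44.8°) = 257 m

257 m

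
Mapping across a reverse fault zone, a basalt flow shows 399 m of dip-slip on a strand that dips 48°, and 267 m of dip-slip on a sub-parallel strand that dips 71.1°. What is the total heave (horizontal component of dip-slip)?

heave_A = 399 × cos(48°) = 267 m
heave_B = 267 × cos(71.1°) = 86.49 m
total = 267 + 86.49 = 353 m

353 m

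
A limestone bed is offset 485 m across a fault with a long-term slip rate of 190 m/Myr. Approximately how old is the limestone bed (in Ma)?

2.55 Ma

age = offset / rate = 485 m / (190 m/Myr) = 2.55e+06 yr = 2.55 Ma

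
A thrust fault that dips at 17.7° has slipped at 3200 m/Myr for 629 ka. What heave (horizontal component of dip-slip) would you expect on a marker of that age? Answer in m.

dip-slip = rate × time = 3200 m/Myr × 629 ka = 2013 m
heave = dip-slip × cos(dip) = 2013 × cos(17.7°) = 1920 m

1920 m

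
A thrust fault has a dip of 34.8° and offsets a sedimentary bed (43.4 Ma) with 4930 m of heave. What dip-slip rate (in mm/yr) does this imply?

dip-slip = heave / cos(dip) = 4930 m / cos(34.8°) = 6004 m
rate = 6004 m / 43.4 Ma = 0.000138 m/yr = 0.138 mm/yr

0.138 mm/yr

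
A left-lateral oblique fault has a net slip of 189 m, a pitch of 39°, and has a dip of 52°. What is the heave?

dip-slip = net slip × sin(rake) = 189 m × sin(39°) = 118.9 m
heave = dip-slip × cos(dip) = 118.9 × cos(52°) = 73.2 m

73.2 m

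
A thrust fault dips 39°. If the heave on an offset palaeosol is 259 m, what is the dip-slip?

dip-slip = heave / cos(dip) = 259 / cos(39°) = 333 m

333 m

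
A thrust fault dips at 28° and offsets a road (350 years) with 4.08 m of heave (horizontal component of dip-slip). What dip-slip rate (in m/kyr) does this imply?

13.2 m/kyr

dip-slip = heave / cos(dip) = 4.08 m / cos(28°) = 4.621 m
rate = 4.621 m / 350 years = 0.0132 m/yr = 13.2 m/kyr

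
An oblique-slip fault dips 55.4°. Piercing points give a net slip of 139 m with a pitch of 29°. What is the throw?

dip-slip = net slip × sin(rake) = 139 m × sin(29°) = 67.39 m
throw = dip-slip × sin(dip) = 67.39 × sin(55.4°) = 55.5 m

55.5 m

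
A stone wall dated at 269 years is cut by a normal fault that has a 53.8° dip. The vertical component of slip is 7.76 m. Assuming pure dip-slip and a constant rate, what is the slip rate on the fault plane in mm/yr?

35.7 mm/yr

dip-slip = throw / sin(dip) = 7.76 m / sin(53.8°) = 9.616 m
rate = 9.616 m / 269 years = 0.0357 m/yr = 35.7 mm/yr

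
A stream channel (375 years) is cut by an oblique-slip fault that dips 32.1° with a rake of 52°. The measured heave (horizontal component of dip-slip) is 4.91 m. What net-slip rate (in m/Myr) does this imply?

dip-slip = heave / cos(dip) = 4.91 / cos(32.1°) = 5.796 m
net slip = dip-slip / sin(rake) = 5.796 / sin(52°) = 7.355 m
rate = 7.355 m / 375 years = 0.0196 m/yr = 19600 m/Myr

19600 m/Myr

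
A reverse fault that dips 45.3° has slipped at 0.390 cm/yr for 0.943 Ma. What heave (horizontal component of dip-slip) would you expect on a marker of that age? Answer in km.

dip-slip = rate × time = 0.390 cm/yr × 0.943 Ma = 3678 m
heave = dip-slip × cos(dip) = 3678 × cos(45.3°) = 2590 m = 2.59 km

2.59 km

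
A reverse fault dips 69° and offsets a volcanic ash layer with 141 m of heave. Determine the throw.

367 m

throw = heave × tan(dip) = 141 × tan(69°) = 367 m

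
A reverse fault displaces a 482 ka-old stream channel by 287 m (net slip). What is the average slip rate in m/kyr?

0.595 m/kyr

rate = 287 m / 482 ka = 0.000595 m/yr = 0.595 m/kyr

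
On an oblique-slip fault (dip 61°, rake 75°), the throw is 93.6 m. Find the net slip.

111 m

dip-slip = throw / sin(dip) = 93.6 / sin(61°) = 107 m
net slip = dip-slip / sin(rake) = 107 / sin(75°) = 111 m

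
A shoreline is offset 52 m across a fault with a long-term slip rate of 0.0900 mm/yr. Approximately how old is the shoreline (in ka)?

578 ka

age = offset / rate = 52 m / (0.0900 mm/yr) = 578000 yr = 578 ka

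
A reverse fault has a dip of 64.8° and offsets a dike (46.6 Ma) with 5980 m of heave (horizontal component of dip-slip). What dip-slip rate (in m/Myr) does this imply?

dip-slip = heave / cos(dip) = 5980 m / cos(64.8°) = 14040 m
rate = 14040 m / 46.6 Ma = 0.000301 m/yr = 301 m/Myr

301 m/Myr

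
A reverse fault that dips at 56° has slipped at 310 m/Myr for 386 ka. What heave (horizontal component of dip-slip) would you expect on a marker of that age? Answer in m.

dip-slip = rate × time = 310 m/Myr × 386 ka = 119.7 m
heave = dip-slip × cos(dip) = 119.7 × cos(56°) = 66.9 m

66.9 m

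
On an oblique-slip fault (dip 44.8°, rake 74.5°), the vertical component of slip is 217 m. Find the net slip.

320 m

dip-slip = throw / sin(dip) = 217 / sin(44.8°) = 308 m
net slip = dip-slip / sin(rake) = 308 / sin(74.5°) = 320 m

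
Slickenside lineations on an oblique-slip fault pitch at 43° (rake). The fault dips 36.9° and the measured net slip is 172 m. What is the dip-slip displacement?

dip-slip = net slip × sin(rake) = 172 m × sin(43°) = 117 m

117 m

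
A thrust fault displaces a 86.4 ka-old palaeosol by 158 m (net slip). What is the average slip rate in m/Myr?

1830 m/Myr

rate = 158 m / 86.4 ka = 0.00183 m/yr = 1830 m/Myr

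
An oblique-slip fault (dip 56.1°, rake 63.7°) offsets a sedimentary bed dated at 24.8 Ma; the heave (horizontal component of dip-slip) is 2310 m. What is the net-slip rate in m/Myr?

dip-slip = heave / cos(dip) = 2310 / cos(56.1°) = 4142 m
net slip = dip-slip / sin(rake) = 4142 / sin(63.7°) = 4620 m
rate = 4620 m / 24.8 Ma = 0.000186 m/yr = 186 m/Myr

186 m/Myr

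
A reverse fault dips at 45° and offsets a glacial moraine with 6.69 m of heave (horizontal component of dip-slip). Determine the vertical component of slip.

throw = heave × tan(dip) = 6.69 × tan(45°) = 6.69 m

6.69 m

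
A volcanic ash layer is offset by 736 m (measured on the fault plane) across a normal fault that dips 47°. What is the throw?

538 m

throw = dip-slip × sin(dip) = 736 m × sin(47°) = 538 m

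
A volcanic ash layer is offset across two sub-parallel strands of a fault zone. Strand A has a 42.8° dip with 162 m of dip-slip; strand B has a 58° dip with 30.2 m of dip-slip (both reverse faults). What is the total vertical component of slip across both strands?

136 m

throw_A = 162 × sin(42.8°) = 110.1 m
throw_B = 30.2 × sin(58°) = 25.61 m
total = 110.1 + 25.61 = 136 m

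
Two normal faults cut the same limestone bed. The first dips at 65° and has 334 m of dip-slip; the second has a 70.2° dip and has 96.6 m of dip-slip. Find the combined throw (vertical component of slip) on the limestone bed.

throw_A = 334 × sin(65°) = 302.7 m
throw_B = 96.6 × sin(70.2°) = 90.89 m
total = 302.7 + 90.89 = 394 m

394 m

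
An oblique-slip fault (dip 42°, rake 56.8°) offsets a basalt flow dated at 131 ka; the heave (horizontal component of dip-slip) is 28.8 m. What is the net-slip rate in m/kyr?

0.354 m/kyr

dip-slip = heave / cos(dip) = 28.8 / cos(42°) = 38.75 m
net slip = dip-slip / sin(rake) = 38.75 / sin(56.8°) = 46.31 m
rate = 46.31 m / 131 ka = 0.000354 m/yr = 0.354 m/kyr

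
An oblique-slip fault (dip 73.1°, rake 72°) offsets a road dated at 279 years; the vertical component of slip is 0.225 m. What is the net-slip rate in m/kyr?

dip-slip = throw / sin(dip) = 0.225 / sin(73.1°) = 0.2352 m
net slip = dip-slip / sin(rake) = 0.2352 / sin(72°) = 0.2473 m
rate = 0.2473 m / 279 years = 0.000886 m/yr = 0.886 m/kyr

0.886 m/kyr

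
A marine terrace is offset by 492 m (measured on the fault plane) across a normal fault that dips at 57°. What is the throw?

throw = dip-slip × sin(dip) = 492 m × sin(57°) = 413 m

413 m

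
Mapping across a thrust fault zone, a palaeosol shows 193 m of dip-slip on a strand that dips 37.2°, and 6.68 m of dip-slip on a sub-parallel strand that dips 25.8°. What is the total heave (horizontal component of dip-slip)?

heave_A = 193 × cos(37.2°) = 153.7 m
heave_B = 6.68 × cos(25.8°) = 6.014 m
total = 153.7 + 6.014 = 160 m

160 m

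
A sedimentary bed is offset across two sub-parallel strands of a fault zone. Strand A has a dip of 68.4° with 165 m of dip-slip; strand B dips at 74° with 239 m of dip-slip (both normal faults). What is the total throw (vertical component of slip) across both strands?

throw_A = 165 × sin(68.4°) = 153.4 m
throw_B = 239 × sin(74°) = 229.7 m
total = 153.4 + 229.7 = 383 m

383 m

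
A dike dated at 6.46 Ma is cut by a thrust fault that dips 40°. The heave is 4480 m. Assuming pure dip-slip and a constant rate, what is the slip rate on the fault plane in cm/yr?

dip-slip = heave / cos(dip) = 4480 m / cos(40°) = 5848 m
rate = 5848 m / 6.46 Ma = 0.000905 m/yr = 0.0905 cm/yr

0.0905 cm/yr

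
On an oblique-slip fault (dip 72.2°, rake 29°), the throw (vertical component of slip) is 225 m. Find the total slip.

dip-slip = throw / sin(dip) = 225 / sin(72.2°) = 236.3 m
net slip = dip-slip / sin(rake) = 236.3 / sin(29°) = 487 m

487 m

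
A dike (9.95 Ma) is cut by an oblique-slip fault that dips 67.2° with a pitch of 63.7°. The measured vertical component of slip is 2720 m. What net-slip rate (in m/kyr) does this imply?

0.331 m/kyr

dip-slip = throw / sin(dip) = 2720 / sin(67.2°) = 2951 m
net slip = dip-slip / sin(rake) = 2951 / sin(63.7°) = 3291 m
rate = 3291 m / 9.95 Ma = 0.000331 m/yr = 0.331 m/kyr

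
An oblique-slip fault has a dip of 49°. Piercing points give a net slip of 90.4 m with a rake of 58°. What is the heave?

dip-slip = net slip × sin(rake) = 90.4 m × sin(58°) = 76.66 m
heave = dip-slip × cos(dip) = 76.66 × cos(49°) = 50.3 m

50.3 m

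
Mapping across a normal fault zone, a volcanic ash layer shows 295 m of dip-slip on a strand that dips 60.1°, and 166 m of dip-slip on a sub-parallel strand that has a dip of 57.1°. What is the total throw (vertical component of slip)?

395 m

throw_A = 295 × sin(60.1°) = 255.7 m
throw_B = 166 × sin(57.1°) = 139.4 m
total = 255.7 + 139.4 = 395 m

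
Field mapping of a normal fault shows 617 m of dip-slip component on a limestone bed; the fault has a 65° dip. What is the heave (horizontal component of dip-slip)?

heave = dip-slip × cos(dip) = 617 m × cos(65°) = 261 m

261 m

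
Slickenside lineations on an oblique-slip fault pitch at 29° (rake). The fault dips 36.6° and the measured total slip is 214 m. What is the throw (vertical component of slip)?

61.9 m

dip-slip = net slip × sin(rake) = 214 m × sin(29°) = 103.7 m
throw = dip-slip × sin(dip) = 103.7 × sin(36.6°) = 61.9 m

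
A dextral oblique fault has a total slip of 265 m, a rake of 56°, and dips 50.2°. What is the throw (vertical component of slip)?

169 m

dip-slip = net slip × sin(rake) = 265 m × sin(56°) = 219.7 m
throw = dip-slip × sin(dip) = 219.7 × sin(50.2°) = 169 m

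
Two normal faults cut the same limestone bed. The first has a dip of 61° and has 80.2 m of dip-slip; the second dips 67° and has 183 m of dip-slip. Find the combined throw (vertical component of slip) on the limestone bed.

239 m

throw_A = 80.2 × sin(61°) = 70.14 m
throw_B = 183 × sin(67°) = 168.5 m
total = 70.14 + 168.5 = 239 m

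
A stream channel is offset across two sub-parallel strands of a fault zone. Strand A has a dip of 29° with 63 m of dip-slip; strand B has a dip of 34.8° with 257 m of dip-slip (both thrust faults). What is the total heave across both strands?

266 m

heave_A = 63 × cos(29°) = 55.10 m
heave_B = 257 × cos(34.8°) = 211 m
total = 55.10 + 211 = 266 m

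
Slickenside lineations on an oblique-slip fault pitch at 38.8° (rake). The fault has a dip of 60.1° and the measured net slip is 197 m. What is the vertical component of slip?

dip-slip = net slip × sin(rake) = 197 m × sin(38.8°) = 123.4 m
throw = dip-slip × sin(dip) = 123.4 × sin(60.1°) = 107 m

107 m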